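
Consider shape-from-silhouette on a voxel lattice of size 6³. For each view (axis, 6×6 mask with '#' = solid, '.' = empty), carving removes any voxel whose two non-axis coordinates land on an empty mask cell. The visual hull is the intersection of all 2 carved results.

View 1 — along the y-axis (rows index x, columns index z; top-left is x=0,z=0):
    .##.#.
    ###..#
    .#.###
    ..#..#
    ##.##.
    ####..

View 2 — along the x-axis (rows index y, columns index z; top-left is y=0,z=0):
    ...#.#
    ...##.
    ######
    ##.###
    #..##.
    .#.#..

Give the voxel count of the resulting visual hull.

67 voxels

full grid |V| = 216
  1. axis=1 (XZ plane), |mask|=21  ⇒  voxels=126
  2. axis=0 (YZ plane), |mask|=20  ⇒  voxels=67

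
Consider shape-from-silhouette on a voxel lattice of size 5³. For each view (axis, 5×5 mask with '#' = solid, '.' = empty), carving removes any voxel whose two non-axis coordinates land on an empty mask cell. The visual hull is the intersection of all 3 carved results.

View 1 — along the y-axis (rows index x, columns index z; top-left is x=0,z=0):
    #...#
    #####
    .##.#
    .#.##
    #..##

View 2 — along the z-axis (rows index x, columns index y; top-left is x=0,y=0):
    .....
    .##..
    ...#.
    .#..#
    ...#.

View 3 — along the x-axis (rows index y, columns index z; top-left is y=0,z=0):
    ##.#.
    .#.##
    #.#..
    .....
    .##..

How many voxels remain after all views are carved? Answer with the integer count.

9 voxels

full grid |V| = 125
[1] y-view keeps 16 columns → grid now 80
[2] z-view keeps 6 columns → grid now 22
[3] x-view keeps 10 columns → grid now 9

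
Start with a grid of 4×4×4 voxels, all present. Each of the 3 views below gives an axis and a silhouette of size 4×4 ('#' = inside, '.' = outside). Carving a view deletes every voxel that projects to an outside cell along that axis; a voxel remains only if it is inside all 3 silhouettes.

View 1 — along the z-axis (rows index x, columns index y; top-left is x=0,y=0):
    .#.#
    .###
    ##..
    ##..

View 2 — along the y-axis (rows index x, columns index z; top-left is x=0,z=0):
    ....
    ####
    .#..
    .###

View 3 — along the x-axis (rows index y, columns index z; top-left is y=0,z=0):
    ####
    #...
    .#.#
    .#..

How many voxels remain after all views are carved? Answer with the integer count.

before carving: 64 voxels (4×4×4)
after view 1 [z-axis, 9 of 16 cells solid] → remaining = 36
after view 2 [y-axis, 8 of 16 cells solid] → remaining = 20
after view 3 [x-axis, 8 of 16 cells solid] → remaining = 8

voxel count = 8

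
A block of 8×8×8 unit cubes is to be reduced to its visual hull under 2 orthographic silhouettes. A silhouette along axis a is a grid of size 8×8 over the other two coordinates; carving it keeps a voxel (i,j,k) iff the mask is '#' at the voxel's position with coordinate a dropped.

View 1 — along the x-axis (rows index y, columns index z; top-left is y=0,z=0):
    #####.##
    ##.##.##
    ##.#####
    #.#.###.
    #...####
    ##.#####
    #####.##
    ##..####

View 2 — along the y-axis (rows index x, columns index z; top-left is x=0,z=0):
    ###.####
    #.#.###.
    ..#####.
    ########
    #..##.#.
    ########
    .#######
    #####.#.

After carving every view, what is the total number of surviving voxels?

voxel count = 315

initial block: 8^3 = 512
  1. axis=0 (YZ plane), |mask|=50  ⇒  voxels=400
  2. axis=1 (XZ plane), |mask|=50  ⇒  voxels=315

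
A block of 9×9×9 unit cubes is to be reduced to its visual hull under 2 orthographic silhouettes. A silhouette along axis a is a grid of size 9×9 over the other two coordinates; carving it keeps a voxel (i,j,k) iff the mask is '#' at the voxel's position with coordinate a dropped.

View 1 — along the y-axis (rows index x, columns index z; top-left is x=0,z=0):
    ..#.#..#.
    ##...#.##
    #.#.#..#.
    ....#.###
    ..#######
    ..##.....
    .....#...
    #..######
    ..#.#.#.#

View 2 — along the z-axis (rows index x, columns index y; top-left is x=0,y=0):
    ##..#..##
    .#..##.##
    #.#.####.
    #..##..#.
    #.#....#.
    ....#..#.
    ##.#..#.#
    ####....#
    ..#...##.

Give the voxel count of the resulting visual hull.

157 voxels

initial block: 9^3 = 729
after view 1 [y-axis, 37 of 81 cells solid] → remaining = 333
after view 2 [z-axis, 38 of 81 cells solid] → remaining = 157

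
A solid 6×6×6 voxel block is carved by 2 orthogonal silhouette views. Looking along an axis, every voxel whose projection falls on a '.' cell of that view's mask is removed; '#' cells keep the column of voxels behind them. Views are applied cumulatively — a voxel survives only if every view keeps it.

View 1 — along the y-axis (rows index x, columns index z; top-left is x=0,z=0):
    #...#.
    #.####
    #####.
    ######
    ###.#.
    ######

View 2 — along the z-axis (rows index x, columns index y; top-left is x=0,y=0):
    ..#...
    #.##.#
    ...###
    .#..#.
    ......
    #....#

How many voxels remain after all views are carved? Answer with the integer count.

initial block: 6^3 = 216
carve view 1 (along y, XZ-mask fill 28/36): 168 voxels remain
carve view 2 (along z, XY-mask fill 12/36): 61 voxels remain

voxel count = 61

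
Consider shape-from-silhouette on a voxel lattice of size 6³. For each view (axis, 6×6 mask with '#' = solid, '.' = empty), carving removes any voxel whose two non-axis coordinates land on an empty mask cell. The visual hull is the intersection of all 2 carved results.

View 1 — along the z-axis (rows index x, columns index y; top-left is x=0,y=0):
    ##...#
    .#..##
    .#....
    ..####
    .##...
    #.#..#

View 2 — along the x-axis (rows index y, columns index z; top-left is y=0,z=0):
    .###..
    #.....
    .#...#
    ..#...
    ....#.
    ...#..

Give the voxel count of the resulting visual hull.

full grid |V| = 216
carve view 1 (along z, XY-mask fill 16/36): 96 voxels remain
carve view 2 (along x, YZ-mask fill 9/36): 23 voxels remain

|visual hull| = 23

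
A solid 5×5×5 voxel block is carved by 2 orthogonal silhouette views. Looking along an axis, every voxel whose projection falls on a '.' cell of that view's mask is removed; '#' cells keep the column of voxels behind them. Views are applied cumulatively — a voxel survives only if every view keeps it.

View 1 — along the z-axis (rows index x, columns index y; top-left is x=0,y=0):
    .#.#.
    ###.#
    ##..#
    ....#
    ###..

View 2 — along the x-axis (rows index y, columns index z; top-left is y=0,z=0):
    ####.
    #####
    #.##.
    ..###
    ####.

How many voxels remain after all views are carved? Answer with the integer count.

start: 5×5×5 = 125 voxels
after view 1 [z-axis, 13 of 25 cells solid] → remaining = 65
after view 2 [x-axis, 19 of 25 cells solid] → remaining = 53

remaining voxels: 53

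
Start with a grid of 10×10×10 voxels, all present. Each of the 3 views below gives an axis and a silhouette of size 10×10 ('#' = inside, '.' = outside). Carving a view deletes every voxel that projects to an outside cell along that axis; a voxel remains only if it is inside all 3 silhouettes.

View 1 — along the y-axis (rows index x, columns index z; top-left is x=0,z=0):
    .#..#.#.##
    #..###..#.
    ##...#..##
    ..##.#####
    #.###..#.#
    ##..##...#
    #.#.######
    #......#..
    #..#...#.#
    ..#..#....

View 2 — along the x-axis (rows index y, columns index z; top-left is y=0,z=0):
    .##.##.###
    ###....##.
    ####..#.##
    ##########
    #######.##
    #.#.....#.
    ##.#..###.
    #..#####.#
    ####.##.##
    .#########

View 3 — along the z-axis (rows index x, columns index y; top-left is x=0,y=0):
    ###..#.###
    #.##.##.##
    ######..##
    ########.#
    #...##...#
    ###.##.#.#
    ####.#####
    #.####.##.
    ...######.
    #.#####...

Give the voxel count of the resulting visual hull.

full grid |V| = 1000
after view 1 [y-axis, 49 of 100 cells solid] → remaining = 490
after view 2 [x-axis, 71 of 100 cells solid] → remaining = 346
after view 3 [z-axis, 70 of 100 cells solid] → remaining = 246

|visual hull| = 246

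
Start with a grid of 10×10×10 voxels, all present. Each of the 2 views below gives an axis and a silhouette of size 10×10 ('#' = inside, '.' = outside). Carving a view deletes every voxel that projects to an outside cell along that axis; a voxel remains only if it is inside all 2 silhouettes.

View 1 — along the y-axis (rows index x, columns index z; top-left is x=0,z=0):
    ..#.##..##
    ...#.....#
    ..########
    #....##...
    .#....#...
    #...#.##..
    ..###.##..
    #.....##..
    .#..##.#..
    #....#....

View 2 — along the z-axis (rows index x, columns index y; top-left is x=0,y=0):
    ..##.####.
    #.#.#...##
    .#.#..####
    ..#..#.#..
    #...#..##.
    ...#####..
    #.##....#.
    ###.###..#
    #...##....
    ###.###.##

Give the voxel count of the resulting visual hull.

full grid |V| = 1000
step 1: project along y, AND mask (38/100) → |grid| = 380
step 2: project along z, AND mask (51/100) → |grid| = 194

voxel count = 194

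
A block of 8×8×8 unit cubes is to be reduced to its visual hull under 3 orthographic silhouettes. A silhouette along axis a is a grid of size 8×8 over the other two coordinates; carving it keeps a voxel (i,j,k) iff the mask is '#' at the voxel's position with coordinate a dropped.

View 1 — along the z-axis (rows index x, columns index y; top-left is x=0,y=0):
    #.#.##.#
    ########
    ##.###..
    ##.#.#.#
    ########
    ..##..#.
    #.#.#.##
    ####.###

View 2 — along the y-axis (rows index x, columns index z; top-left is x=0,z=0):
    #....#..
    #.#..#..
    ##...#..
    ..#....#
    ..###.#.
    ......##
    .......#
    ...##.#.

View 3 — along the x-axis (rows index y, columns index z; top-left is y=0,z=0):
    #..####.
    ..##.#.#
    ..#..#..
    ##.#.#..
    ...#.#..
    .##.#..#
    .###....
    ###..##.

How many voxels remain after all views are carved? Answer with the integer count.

voxel count = 55

start: 8×8×8 = 512 voxels
[1] z-view keeps 46 columns → grid now 368
[2] y-view keeps 20 columns → grid now 123
[3] x-view keeps 29 columns → grid now 55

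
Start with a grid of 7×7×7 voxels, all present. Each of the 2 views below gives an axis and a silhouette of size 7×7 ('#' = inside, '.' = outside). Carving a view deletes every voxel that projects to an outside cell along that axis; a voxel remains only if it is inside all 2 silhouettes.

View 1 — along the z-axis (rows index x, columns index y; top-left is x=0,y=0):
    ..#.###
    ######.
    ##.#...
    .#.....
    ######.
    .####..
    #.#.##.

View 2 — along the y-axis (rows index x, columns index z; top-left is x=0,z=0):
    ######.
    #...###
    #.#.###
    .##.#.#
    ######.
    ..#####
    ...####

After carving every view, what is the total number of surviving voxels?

before carving: 343 voxels (7×7×7)
  1. axis=2 (XY plane), |mask|=28  ⇒  voxels=196
  2. axis=1 (XZ plane), |mask|=34  ⇒  voxels=139

|visual hull| = 139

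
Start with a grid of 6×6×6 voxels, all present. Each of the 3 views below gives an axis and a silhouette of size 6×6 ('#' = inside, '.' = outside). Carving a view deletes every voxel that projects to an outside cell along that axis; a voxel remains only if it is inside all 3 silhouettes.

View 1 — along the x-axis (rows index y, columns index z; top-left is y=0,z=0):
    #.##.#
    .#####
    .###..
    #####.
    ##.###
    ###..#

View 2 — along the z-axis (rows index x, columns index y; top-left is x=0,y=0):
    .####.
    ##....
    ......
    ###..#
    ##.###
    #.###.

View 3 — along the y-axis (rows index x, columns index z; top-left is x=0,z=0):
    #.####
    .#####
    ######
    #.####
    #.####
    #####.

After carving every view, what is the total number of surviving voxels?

remaining voxels: 69

initial block: 6^3 = 216
V1 x: intersect with YZ mask (26 set) -- 156 left
V2 z: intersect with XY mask (19 set) -- 83 left
V3 y: intersect with XZ mask (31 set) -- 69 left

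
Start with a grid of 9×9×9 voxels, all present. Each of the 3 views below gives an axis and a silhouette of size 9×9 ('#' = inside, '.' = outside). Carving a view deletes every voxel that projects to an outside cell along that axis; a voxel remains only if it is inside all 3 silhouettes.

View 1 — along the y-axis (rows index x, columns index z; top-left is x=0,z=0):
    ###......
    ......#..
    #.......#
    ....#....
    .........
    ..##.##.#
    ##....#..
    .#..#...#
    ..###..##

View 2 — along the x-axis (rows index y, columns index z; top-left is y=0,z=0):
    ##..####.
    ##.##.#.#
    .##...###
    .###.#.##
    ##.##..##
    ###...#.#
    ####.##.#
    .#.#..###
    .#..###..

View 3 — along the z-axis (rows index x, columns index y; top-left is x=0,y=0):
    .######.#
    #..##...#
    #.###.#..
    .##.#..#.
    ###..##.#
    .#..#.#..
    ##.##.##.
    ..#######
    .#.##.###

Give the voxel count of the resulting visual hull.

full grid |V| = 729
V1 y: intersect with XZ mask (23 set) -- 207 left
V2 x: intersect with YZ mask (50 set) -- 134 left
V3 z: intersect with XY mask (48 set) -- 83 left

voxel count = 83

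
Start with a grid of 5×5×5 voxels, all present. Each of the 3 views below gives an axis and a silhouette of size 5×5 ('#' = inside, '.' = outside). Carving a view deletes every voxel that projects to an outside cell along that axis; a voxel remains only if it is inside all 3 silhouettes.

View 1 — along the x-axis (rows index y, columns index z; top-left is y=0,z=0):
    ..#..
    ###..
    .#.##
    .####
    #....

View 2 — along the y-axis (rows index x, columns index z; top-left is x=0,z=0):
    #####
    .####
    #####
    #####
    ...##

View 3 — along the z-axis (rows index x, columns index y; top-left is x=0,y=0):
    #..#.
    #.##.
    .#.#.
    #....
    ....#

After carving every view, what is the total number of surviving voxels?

21 voxels

full grid |V| = 125
after view 1 [x-axis, 12 of 25 cells solid] → remaining = 60
after view 2 [y-axis, 21 of 25 cells solid] → remaining = 50
after view 3 [z-axis, 9 of 25 cells solid] → remaining = 21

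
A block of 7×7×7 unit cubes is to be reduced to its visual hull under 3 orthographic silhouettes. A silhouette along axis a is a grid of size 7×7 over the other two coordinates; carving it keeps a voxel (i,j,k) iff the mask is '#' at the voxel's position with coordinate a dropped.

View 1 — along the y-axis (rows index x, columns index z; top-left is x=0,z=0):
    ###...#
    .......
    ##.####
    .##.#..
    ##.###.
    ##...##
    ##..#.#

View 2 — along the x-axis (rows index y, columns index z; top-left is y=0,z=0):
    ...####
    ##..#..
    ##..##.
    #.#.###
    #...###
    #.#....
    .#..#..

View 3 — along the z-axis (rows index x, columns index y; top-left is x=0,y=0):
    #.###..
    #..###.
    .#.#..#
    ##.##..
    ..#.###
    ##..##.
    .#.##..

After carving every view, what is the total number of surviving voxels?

before carving: 343 voxels (7×7×7)
carve view 1 (along y, XZ-mask fill 26/49): 182 voxels remain
carve view 2 (along x, YZ-mask fill 24/49): 97 voxels remain
carve view 3 (along z, XY-mask fill 26/49): 50 voxels remain

voxel count = 50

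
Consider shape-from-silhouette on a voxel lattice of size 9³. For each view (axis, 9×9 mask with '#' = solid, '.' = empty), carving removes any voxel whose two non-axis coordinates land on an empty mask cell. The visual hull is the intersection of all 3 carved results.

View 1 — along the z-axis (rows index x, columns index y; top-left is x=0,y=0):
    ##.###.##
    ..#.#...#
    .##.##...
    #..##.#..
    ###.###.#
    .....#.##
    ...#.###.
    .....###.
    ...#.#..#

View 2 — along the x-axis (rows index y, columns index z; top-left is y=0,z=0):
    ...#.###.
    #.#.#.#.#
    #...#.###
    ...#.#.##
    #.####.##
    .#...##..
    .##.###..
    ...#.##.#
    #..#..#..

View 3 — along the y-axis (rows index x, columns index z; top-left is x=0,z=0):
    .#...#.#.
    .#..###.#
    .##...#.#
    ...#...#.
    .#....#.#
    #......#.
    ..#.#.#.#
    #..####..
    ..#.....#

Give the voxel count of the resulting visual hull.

|visual hull| = 59

full grid |V| = 729
V1 z: intersect with XY mask (38 set) -- 342 left
V2 x: intersect with YZ mask (40 set) -- 165 left
V3 y: intersect with XZ mask (30 set) -- 59 left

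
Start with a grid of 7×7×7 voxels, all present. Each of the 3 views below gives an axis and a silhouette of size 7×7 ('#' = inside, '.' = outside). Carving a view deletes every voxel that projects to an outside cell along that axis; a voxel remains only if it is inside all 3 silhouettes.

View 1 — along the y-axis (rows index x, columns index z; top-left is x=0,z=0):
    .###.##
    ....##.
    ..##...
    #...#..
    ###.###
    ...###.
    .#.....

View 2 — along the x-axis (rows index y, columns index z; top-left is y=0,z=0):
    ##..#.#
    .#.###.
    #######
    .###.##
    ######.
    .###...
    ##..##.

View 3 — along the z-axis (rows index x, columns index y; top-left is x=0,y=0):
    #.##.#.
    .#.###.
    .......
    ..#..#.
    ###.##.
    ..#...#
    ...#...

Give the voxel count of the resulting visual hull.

start: 7×7×7 = 343 voxels
V1 y: intersect with XZ mask (21 set) -- 147 left
V2 x: intersect with YZ mask (33 set) -- 102 left
V3 z: intersect with XY mask (18 set) -- 48 left

48 voxels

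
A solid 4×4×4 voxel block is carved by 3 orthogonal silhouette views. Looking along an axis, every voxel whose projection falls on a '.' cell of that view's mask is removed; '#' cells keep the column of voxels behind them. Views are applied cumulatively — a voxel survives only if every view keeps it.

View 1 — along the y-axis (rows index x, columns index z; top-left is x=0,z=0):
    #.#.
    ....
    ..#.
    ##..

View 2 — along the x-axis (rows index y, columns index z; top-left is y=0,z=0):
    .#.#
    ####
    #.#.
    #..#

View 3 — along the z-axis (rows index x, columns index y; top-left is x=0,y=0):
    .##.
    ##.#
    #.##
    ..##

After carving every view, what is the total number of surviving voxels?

remaining voxels: 7

full grid |V| = 64
  1. axis=1 (XZ plane), |mask|=5  ⇒  voxels=20
  2. axis=0 (YZ plane), |mask|=10  ⇒  voxels=12
  3. axis=2 (XY plane), |mask|=10  ⇒  voxels=7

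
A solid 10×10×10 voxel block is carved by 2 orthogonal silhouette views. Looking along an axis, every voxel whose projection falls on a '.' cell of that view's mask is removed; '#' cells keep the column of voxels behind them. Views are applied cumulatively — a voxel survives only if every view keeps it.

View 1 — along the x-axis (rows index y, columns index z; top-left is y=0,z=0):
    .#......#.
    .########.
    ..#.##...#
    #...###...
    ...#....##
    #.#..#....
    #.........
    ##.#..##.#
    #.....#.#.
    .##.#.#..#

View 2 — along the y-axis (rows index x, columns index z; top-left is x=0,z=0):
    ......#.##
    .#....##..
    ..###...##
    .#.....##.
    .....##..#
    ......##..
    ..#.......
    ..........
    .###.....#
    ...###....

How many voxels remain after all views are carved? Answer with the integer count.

start: 10×10×10 = 1000 voxels
carve view 1 (along x, YZ-mask fill 39/100): 390 voxels remain
carve view 2 (along y, XZ-mask fill 27/100): 103 voxels remain

|visual hull| = 103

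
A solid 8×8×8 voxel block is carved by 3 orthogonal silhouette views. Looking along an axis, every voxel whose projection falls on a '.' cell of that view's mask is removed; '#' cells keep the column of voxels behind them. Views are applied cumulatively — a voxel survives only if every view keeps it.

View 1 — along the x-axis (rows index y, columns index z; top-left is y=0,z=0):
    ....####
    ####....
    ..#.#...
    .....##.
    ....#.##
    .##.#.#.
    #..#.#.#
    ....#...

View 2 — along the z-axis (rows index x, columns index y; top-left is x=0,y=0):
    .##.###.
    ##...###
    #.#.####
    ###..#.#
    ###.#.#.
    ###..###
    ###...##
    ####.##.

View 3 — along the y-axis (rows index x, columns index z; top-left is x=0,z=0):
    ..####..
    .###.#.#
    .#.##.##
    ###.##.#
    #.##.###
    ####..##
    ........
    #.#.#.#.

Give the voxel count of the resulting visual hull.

|visual hull| = 81

before carving: 512 voxels (8×8×8)
step 1: project along x, AND mask (24/64) → |grid| = 192
step 2: project along z, AND mask (43/64) → |grid| = 138
step 3: project along y, AND mask (36/64) → |grid| = 81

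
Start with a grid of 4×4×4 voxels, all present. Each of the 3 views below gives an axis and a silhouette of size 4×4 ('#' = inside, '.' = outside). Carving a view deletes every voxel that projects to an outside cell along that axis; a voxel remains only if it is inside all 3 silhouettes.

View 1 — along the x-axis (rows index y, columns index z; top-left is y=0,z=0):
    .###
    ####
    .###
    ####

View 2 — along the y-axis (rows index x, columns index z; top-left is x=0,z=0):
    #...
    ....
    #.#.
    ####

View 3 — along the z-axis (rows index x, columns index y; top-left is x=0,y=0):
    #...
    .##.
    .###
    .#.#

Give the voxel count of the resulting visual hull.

13 voxels

initial block: 4^3 = 64
  1. axis=0 (YZ plane), |mask|=14  ⇒  voxels=56
  2. axis=1 (XZ plane), |mask|=7  ⇒  voxels=22
  3. axis=2 (XY plane), |mask|=8  ⇒  voxels=13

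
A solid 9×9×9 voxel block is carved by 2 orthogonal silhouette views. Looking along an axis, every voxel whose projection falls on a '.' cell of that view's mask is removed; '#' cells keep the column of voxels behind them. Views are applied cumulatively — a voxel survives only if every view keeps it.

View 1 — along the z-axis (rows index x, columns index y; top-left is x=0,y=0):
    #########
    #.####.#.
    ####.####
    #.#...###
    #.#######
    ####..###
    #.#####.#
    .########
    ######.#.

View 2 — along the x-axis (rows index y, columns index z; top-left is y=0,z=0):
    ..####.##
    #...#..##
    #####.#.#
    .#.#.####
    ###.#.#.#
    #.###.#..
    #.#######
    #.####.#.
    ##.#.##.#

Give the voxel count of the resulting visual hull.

before carving: 729 voxels (9×9×9)
step 1: project along z, AND mask (65/81) → |grid| = 585
step 2: project along x, AND mask (54/81) → |grid| = 396

voxel count = 396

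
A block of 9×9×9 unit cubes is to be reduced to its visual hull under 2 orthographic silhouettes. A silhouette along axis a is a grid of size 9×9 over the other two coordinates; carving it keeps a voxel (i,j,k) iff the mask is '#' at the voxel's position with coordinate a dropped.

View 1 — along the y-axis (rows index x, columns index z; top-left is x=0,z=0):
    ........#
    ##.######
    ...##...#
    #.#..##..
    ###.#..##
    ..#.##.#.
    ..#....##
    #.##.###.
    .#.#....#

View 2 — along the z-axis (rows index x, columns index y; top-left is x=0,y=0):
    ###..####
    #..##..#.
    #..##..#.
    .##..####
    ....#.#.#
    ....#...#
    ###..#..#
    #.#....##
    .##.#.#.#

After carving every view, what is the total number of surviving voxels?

full grid |V| = 729
  1. axis=1 (XZ plane), |mask|=38  ⇒  voxels=342
  2. axis=2 (XY plane), |mask|=40  ⇒  voxels=155

155 voxels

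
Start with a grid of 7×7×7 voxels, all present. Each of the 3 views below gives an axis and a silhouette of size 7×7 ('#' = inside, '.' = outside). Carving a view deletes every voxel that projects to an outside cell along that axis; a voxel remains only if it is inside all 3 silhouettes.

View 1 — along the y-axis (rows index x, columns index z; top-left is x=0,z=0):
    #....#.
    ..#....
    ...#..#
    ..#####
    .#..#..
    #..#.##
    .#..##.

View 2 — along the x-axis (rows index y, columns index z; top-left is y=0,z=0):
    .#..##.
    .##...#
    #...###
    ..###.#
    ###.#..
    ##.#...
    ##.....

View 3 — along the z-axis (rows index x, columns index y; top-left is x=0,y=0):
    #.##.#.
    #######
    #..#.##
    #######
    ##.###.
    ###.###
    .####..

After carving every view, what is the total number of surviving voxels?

|visual hull| = 46

full grid |V| = 343
carve view 1 (along y, XZ-mask fill 19/49): 133 voxels remain
carve view 2 (along x, YZ-mask fill 23/49): 59 voxels remain
carve view 3 (along z, XY-mask fill 37/49): 46 voxels remain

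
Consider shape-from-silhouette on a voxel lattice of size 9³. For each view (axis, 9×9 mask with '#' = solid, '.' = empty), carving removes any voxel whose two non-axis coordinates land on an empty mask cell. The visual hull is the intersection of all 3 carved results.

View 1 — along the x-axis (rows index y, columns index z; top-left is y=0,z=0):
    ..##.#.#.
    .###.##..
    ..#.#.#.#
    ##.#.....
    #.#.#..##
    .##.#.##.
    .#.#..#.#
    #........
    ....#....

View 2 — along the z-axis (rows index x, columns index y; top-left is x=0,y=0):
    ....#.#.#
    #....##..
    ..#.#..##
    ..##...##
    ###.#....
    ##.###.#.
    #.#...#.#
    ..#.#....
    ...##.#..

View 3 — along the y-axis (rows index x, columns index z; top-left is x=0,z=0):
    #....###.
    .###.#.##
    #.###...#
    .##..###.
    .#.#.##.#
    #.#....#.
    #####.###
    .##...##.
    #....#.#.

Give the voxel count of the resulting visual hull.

before carving: 729 voxels (9×9×9)
after view 1 [x-axis, 32 of 81 cells solid] → remaining = 288
after view 2 [z-axis, 33 of 81 cells solid] → remaining = 118
after view 3 [y-axis, 43 of 81 cells solid] → remaining = 63

|visual hull| = 63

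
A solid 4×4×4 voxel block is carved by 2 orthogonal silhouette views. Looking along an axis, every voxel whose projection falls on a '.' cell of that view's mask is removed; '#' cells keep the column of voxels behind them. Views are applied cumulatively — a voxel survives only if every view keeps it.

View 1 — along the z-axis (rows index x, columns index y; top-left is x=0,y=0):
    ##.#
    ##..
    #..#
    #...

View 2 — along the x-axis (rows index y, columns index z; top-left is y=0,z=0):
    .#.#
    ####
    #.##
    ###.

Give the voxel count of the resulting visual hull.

remaining voxels: 22

start: 4×4×4 = 64 voxels
step 1: project along z, AND mask (8/16) → |grid| = 32
step 2: project along x, AND mask (12/16) → |grid| = 22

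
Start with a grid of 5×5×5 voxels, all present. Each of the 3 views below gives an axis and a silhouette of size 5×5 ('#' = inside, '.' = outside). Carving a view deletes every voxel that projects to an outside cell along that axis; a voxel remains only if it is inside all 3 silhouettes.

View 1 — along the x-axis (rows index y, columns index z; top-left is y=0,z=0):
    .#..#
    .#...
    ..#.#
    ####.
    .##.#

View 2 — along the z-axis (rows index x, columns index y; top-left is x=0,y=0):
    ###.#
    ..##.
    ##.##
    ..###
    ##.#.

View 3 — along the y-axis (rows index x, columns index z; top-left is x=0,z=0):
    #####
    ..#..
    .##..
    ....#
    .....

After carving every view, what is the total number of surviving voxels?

voxel count = 18

full grid |V| = 125
step 1: project along x, AND mask (12/25) → |grid| = 60
step 2: project along z, AND mask (16/25) → |grid| = 40
step 3: project along y, AND mask (9/25) → |grid| = 18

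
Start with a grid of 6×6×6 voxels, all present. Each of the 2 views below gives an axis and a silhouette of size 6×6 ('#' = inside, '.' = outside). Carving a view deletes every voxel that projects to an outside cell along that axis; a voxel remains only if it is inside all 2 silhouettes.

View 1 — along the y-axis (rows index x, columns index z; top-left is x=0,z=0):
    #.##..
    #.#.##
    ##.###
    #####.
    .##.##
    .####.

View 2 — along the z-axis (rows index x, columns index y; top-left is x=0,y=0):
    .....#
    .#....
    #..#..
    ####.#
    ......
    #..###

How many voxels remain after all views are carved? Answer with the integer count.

voxel count = 58

start: 6×6×6 = 216 voxels
step 1: project along y, AND mask (25/36) → |grid| = 150
step 2: project along z, AND mask (13/36) → |grid| = 58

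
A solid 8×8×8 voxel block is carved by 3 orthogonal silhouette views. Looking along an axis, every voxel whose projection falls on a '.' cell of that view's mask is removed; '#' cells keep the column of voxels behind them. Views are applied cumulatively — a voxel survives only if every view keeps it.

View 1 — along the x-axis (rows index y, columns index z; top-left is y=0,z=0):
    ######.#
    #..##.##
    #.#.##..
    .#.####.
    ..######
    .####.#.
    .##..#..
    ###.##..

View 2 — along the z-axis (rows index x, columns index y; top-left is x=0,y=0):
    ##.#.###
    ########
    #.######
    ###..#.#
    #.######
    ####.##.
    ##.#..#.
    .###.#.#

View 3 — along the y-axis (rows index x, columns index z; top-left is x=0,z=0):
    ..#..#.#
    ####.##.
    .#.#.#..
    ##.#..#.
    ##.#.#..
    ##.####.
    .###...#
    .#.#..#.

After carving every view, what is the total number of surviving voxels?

127 voxels

start: 8×8×8 = 512 voxels
carve view 1 (along x, YZ-mask fill 40/64): 320 voxels remain
carve view 2 (along z, XY-mask fill 48/64): 239 voxels remain
carve view 3 (along y, XZ-mask fill 33/64): 127 voxels remain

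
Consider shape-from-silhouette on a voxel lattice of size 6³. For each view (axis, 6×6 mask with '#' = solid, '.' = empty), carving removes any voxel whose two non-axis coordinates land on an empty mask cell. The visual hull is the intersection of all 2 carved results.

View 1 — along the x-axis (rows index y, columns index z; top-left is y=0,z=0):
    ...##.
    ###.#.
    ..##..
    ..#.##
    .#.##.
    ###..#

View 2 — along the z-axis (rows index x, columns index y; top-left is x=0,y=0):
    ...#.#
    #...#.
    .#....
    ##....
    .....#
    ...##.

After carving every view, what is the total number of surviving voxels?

start: 6×6×6 = 216 voxels
[1] x-view keeps 18 columns → grid now 108
[2] z-view keeps 10 columns → grid now 32

|visual hull| = 32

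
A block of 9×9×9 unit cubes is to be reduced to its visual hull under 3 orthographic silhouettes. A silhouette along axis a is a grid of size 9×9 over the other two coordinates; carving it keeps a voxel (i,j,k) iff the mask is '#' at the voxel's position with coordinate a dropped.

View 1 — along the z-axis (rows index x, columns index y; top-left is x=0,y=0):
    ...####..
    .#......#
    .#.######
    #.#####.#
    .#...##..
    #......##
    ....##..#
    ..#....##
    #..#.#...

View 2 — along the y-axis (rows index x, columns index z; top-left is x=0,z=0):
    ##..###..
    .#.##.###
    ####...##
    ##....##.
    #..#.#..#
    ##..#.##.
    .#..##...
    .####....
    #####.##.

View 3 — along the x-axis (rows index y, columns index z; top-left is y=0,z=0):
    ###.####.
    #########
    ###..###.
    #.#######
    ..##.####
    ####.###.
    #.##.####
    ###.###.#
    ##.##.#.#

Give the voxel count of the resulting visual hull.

before carving: 729 voxels (9×9×9)
step 1: project along z, AND mask (35/81) → |grid| = 315
step 2: project along y, AND mask (44/81) → |grid| = 171
step 3: project along x, AND mask (63/81) → |grid| = 135

135 voxels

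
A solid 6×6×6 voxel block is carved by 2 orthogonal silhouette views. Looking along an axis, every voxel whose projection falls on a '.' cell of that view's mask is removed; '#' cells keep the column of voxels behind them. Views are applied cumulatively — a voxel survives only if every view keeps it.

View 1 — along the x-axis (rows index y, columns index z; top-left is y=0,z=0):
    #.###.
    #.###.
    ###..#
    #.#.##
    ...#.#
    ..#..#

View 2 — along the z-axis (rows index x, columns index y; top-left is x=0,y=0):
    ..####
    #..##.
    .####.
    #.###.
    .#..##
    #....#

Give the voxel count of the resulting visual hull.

64 voxels

initial block: 6^3 = 216
carve view 1 (along x, YZ-mask fill 20/36): 120 voxels remain
carve view 2 (along z, XY-mask fill 20/36): 64 voxels remain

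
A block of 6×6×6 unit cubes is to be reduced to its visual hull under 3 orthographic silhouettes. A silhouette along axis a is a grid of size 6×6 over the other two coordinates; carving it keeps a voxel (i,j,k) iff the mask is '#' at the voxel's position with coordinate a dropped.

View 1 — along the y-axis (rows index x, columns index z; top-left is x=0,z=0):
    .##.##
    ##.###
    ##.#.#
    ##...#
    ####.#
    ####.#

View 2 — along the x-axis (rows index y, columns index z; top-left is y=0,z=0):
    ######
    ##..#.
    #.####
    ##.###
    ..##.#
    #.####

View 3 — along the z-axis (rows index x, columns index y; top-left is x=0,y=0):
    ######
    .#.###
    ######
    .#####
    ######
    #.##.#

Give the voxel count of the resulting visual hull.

|visual hull| = 98

start: 6×6×6 = 216 voxels
[1] y-view keeps 26 columns → grid now 156
[2] x-view keeps 27 columns → grid now 115
[3] z-view keeps 31 columns → grid now 98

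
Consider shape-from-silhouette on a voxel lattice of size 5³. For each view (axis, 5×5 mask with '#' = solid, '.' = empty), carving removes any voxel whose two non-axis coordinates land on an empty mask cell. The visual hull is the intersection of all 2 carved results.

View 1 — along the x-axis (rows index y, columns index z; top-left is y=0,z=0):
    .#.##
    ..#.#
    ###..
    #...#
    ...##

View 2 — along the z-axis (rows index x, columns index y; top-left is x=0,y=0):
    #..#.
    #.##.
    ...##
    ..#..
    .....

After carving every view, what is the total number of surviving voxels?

|visual hull| = 20

full grid |V| = 125
carve view 1 (along x, YZ-mask fill 12/25): 60 voxels remain
carve view 2 (along z, XY-mask fill 8/25): 20 voxels remain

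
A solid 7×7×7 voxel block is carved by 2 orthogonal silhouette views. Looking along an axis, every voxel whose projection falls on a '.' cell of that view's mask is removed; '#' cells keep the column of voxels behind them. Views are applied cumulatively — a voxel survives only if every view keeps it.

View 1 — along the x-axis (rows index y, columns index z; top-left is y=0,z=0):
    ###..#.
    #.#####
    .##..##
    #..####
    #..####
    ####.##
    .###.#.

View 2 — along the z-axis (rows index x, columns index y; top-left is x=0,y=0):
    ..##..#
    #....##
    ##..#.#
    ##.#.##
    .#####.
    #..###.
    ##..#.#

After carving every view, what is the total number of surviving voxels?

|visual hull| = 136

before carving: 343 voxels (7×7×7)
after view 1 [x-axis, 34 of 49 cells solid] → remaining = 238
after view 2 [z-axis, 28 of 49 cells solid] → remaining = 136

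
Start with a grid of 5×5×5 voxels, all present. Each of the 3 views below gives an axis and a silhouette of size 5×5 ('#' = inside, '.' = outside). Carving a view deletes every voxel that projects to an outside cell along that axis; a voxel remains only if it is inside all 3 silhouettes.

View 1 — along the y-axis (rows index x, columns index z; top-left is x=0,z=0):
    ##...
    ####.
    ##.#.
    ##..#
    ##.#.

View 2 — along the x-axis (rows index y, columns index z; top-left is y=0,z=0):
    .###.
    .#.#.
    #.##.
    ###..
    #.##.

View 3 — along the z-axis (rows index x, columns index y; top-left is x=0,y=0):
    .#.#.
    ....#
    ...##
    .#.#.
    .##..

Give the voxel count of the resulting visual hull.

before carving: 125 voxels (5×5×5)
after view 1 [y-axis, 15 of 25 cells solid] → remaining = 75
after view 2 [x-axis, 14 of 25 cells solid] → remaining = 46
after view 3 [z-axis, 9 of 25 cells solid] → remaining = 17

|visual hull| = 17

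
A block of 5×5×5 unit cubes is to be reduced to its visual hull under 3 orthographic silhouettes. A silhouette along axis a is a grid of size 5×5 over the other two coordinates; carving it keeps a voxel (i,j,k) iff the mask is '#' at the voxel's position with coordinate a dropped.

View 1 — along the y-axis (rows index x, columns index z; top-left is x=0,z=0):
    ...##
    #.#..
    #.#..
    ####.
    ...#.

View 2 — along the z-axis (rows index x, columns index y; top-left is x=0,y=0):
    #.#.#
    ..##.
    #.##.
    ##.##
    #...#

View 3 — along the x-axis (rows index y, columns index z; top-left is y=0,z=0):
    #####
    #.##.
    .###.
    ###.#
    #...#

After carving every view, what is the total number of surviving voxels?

24 voxels

initial block: 5^3 = 125
carve view 1 (along y, XZ-mask fill 11/25): 55 voxels remain
carve view 2 (along z, XY-mask fill 14/25): 34 voxels remain
carve view 3 (along x, YZ-mask fill 17/25): 24 voxels remain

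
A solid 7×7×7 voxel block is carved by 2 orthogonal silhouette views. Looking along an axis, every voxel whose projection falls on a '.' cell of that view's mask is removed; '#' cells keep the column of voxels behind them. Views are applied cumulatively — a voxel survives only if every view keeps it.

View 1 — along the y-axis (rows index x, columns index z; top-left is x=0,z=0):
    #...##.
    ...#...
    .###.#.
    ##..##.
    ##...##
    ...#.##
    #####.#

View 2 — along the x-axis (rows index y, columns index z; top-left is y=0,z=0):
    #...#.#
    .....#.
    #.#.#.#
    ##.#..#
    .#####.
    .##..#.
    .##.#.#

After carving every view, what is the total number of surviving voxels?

before carving: 343 voxels (7×7×7)
[1] y-view keeps 25 columns → grid now 175
[2] x-view keeps 24 columns → grid now 83

voxel count = 83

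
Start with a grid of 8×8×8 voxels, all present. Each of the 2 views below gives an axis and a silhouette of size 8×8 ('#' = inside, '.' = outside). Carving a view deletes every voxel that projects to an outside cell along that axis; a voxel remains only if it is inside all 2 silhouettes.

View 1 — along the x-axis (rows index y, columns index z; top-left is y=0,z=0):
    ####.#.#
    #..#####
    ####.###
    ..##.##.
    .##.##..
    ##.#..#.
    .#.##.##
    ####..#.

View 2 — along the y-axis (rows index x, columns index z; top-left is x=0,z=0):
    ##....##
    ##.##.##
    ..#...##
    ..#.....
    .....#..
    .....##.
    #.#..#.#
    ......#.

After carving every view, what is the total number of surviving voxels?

voxel count = 113

start: 8×8×8 = 512 voxels
carve view 1 (along x, YZ-mask fill 41/64): 328 voxels remain
carve view 2 (along y, XZ-mask fill 22/64): 113 voxels remain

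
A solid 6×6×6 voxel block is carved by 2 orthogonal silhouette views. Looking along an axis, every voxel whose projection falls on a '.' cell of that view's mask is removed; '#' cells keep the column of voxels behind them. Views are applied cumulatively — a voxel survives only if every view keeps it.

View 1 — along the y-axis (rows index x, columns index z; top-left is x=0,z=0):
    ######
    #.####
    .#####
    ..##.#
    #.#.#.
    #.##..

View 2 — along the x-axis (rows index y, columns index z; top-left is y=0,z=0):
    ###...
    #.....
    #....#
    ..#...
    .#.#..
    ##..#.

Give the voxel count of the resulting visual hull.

remaining voxels: 47

full grid |V| = 216
carve view 1 (along y, XZ-mask fill 25/36): 150 voxels remain
carve view 2 (along x, YZ-mask fill 12/36): 47 voxels remain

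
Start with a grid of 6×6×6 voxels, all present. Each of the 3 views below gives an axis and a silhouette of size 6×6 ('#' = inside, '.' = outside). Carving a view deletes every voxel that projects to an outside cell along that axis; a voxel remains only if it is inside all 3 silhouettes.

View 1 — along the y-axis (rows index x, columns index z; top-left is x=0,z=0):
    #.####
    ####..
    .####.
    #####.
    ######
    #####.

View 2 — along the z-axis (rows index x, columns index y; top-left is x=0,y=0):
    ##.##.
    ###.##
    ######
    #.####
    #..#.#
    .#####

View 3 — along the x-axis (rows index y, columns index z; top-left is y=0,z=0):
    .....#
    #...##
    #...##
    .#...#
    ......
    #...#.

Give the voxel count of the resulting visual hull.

29 voxels

full grid |V| = 216
  1. axis=1 (XZ plane), |mask|=29  ⇒  voxels=174
  2. axis=2 (XY plane), |mask|=28  ⇒  voxels=132
  3. axis=0 (YZ plane), |mask|=11  ⇒  voxels=29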